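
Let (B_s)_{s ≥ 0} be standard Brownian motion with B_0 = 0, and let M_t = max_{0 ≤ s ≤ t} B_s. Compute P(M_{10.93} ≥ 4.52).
P(M_{10.93} ≥ 4.52) = 2·P(B_{10.93} ≥ 4.52) = 2(1 − Φ(4.52/√10.93)) ≈ 0.1716

By the reflection principle for Brownian motion, P(M_t ≥ a) = 2 · P(B_t ≥ a) for a ≥ 0. Since B_t ~ N(0, t), P(B_t ≥ 4.52) = 1 − Φ(4.52/√t) = 1 − Φ(4.52/√10.93) = 1 − Φ(1.3672). So
  P(M_{10.93} ≥ 4.52) = 2(1 − Φ(1.3672)) ≈ 0.1716.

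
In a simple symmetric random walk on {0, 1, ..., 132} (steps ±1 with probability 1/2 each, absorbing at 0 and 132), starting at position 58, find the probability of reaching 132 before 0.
P(hit 132 before 0) = 58/132 = 29/66

Let u_k = P(hit 132 before 0 | start at k). Then u_0 = 0, u_132 = 1, and u_k = u_{k-1}/2 + u_{k+1}/2 for 1 ≤ k ≤ 131. This harmonic recurrence is solved by u_k = k/132, giving u_58 = 58/132 = 29/66.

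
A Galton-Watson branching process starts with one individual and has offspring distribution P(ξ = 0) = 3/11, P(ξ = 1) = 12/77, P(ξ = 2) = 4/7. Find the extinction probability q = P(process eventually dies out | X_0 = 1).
q = 21/44

The pgf is f(s) = 3/11 + 12/77·s + 4/7·s². The extinction probability q is the smallest fixed point of f in [0, 1]. Setting s = f(s):
  4/7·s² + (12/77 − 1)·s + 3/11 = 0
  4/7·s² − (3/11 + 4/7)·s + 3/11 = 0
which factors as (s − 1)·(4/7·s − 3/11) = 0, giving roots s = 1 and s = (3/11)/(4/7) = 21/44.
Mean offspring μ = 12/77 + 2·4/7 = 100/77 > 1 (supercritical), so q < 1. The extinction probability is the smaller root: q = (3/11)/(4/7) = 21/44.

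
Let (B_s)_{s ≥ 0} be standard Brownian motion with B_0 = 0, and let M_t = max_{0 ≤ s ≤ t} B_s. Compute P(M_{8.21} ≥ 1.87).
P(M_{8.21} ≥ 1.87) = 2·P(B_{8.21} ≥ 1.87) = 2(1 − Φ(1.87/√8.21)) ≈ 0.5140

By the reflection principle for Brownian motion, P(M_t ≥ a) = 2 · P(B_t ≥ a) for a ≥ 0. Since B_t ~ N(0, t), P(B_t ≥ 1.87) = 1 − Φ(1.87/√t) = 1 − Φ(1.87/√8.21) = 1 − Φ(0.6526). So
  P(M_{8.21} ≥ 1.87) = 2(1 − Φ(0.6526)) ≈ 0.5140.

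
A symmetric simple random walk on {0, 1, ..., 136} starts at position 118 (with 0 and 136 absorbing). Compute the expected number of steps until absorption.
E[τ | X_0 = 118] = 2124

Let v_k = E[τ | X_0 = k]. Boundary: v_0 = v_136 = 0. Recurrence: v_k = 1 + (v_{k-1} + v_{k+1})/2 for 1 ≤ k ≤ 135. The particular solution to v_k − (v_{k-1} + v_{k+1})/2 = 1 is v_k = −k^2. Adding homogeneous solution A + B k and matching boundaries gives v_k = k (136 − k). Substituting k = 118: v_118 = 118 · 18 = 2124.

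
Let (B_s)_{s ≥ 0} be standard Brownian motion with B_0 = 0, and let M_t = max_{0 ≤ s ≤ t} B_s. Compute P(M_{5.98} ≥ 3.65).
P(M_{5.98} ≥ 3.65) = 2·P(B_{5.98} ≥ 3.65) = 2(1 − Φ(3.65/√5.98)) ≈ 0.1355

By the reflection principle for Brownian motion, P(M_t ≥ a) = 2 · P(B_t ≥ a) for a ≥ 0. Since B_t ~ N(0, t), P(B_t ≥ 3.65) = 1 − Φ(3.65/√t) = 1 − Φ(3.65/√5.98) = 1 − Φ(1.4926). So
  P(M_{5.98} ≥ 3.65) = 2(1 − Φ(1.4926)) ≈ 0.1355.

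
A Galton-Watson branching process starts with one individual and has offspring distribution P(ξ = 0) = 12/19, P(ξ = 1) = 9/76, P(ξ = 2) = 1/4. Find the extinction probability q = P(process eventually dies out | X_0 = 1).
q = 1

Mean offspring μ = 0·12/19 + 1·9/76 + 2·1/4 = 47/76 ≤ 1. For μ ≤ 1 with offspring not concentrated at 1, the Galton-Watson process goes extinct almost surely, so q = 1.
(Algebraic check: The pgf is f(s) = 12/19 + 9/76·s + 1/4·s². The extinction probability q is the smallest fixed point of f in [0, 1]. Setting s = f(s):
  1/4·s² + (9/76 − 1)·s + 12/19 = 0
  1/4·s² − (12/19 + 1/4)·s + 12/19 = 0
which factors as (s − 1)·(1/4·s − 12/19) = 0, giving roots s = 1 and s = (12/19)/(1/4) = 48/19. Since 48/19 ≥ 1, the smallest root in [0, 1] is s = 1.)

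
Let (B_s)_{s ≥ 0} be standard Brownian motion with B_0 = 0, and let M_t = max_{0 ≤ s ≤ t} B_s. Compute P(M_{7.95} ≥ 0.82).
P(M_{7.95} ≥ 0.82) = 2·P(B_{7.95} ≥ 0.82) = 2(1 − Φ(0.82/√7.95)) ≈ 0.7712

By the reflection principle for Brownian motion, P(M_t ≥ a) = 2 · P(B_t ≥ a) for a ≥ 0. Since B_t ~ N(0, t), P(B_t ≥ 0.82) = 1 − Φ(0.82/√t) = 1 − Φ(0.82/√7.95) = 1 − Φ(0.2908). So
  P(M_{7.95} ≥ 0.82) = 2(1 − Φ(0.2908)) ≈ 0.7712.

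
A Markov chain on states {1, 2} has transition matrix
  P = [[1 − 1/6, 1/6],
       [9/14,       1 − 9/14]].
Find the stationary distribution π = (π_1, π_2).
π_1 = 27/34, π_2 = 7/34

Solve πP = π with π_1 + π_2 = 1. From πP = π: π_1 · (1 − 1/6) + π_2 · 9/14 = π_1 ⇒ π_2 · 9/14 = π_1 · 1/6 ⇒ π_2/π_1 = (1/6)/(9/14) = 7/27. Together with π_1 + π_2 = 1:
  π_1 = (9/14)/(1/6 + 9/14) = (9/14)/(17/21) = 27/34,
  π_2 = (1/6)/(1/6 + 9/14) = (1/6)/(17/21) = 7/34.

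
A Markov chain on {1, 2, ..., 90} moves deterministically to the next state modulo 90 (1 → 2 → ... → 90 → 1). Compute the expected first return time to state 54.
E[T_54 | X_0 = 54] = 90

The chain cycles deterministically, so starting at state 54 it returns in exactly 90 steps. Equivalently, the stationary distribution is uniform π_j = 1/90 for every state j, so by Kac's formula E[T_54] = 1/π_54 = 90.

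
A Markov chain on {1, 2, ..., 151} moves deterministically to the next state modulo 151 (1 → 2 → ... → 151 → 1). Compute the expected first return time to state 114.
E[T_114 | X_0 = 114] = 151

The chain cycles deterministically, so starting at state 114 it returns in exactly 151 steps. Equivalently, the stationary distribution is uniform π_j = 1/151 for every state j, so by Kac's formula E[T_114] = 1/π_114 = 151.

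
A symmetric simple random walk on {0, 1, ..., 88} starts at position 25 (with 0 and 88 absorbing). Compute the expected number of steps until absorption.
E[τ | X_0 = 25] = 1575

Let v_k = E[τ | X_0 = k]. Boundary: v_0 = v_88 = 0. Recurrence: v_k = 1 + (v_{k-1} + v_{k+1})/2 for 1 ≤ k ≤ 87. The particular solution to v_k − (v_{k-1} + v_{k+1})/2 = 1 is v_k = −k^2. Adding homogeneous solution A + B k and matching boundaries gives v_k = k (88 − k). Substituting k = 25: v_25 = 25 · 63 = 1575.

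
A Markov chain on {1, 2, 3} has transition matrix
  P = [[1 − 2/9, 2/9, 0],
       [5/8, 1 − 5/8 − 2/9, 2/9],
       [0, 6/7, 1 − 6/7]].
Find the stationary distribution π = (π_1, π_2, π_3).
π = (1215/1759, 432/1759, 112/1759)

This is a birth-death chain on three states, which satisfies detailed balance: π_1 · P_{12} = π_2 · P_{21} and π_2 · P_{23} = π_3 · P_{32}.
From π_1 · 2/9 = π_2 · 5/8: π_2/π_1 = (2/9)/(5/8) = 16/45.
From π_2 · 2/9 = π_3 · 6/7: π_3/π_2 = (2/9)/(6/7) = 7/27.
Take π_1 proportional to 1; then unnormalized π = (1, 16/45, 112/1215). Normalize by dividing by the sum 1759/1215:
  π = (1215/1759, 432/1759, 112/1759).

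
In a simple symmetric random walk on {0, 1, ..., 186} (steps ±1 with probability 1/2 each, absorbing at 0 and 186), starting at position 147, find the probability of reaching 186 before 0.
P(hit 186 before 0) = 147/186 = 49/62

Let u_k = P(hit 186 before 0 | start at k). Then u_0 = 0, u_186 = 1, and u_k = u_{k-1}/2 + u_{k+1}/2 for 1 ≤ k ≤ 185. This harmonic recurrence is solved by u_k = k/186, giving u_147 = 147/186 = 49/62.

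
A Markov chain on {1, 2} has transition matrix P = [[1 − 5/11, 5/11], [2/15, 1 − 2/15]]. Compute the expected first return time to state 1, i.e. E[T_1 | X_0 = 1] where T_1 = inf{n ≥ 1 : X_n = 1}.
E[T_1 | X_0 = 1] = 1/π_1 = 97/22

For an irreducible recurrent Markov chain with stationary distribution π, E[T_i | X_0 = i] = 1/π_i (Kac's formula). Here π_1 = (2/15)/(5/11 + 2/15) = (2/15)/(97/165) = 22/97, so E[T_1 | X_0 = 1] = 1/π_1 = (5/11 + 2/15)/(2/15) = (97/165)/(2/15) = 97/22.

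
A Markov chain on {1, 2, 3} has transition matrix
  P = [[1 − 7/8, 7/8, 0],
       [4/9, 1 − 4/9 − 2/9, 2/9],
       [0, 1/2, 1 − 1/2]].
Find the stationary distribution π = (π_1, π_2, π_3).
π = (32/123, 21/41, 28/123)

This is a birth-death chain on three states, which satisfies detailed balance: π_1 · P_{12} = π_2 · P_{21} and π_2 · P_{23} = π_3 · P_{32}.
From π_1 · 7/8 = π_2 · 4/9: π_2/π_1 = (7/8)/(4/9) = 63/32.
From π_2 · 2/9 = π_3 · 1/2: π_3/π_2 = (2/9)/(1/2) = 4/9.
Take π_1 proportional to 1; then unnormalized π = (1, 63/32, 7/8). Normalize by dividing by the sum 123/32:
  π = (32/123, 21/41, 28/123).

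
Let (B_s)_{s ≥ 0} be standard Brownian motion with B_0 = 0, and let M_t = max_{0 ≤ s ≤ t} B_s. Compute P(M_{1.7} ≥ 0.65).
P(M_{1.7} ≥ 0.65) = 2·P(B_{1.7} ≥ 0.65) = 2(1 − Φ(0.65/√1.7)) ≈ 0.6181

By the reflection principle for Brownian motion, P(M_t ≥ a) = 2 · P(B_t ≥ a) for a ≥ 0. Since B_t ~ N(0, t), P(B_t ≥ 0.65) = 1 − Φ(0.65/√t) = 1 − Φ(0.65/√1.7) = 1 − Φ(0.4985). So
  P(M_{1.7} ≥ 0.65) = 2(1 − Φ(0.4985)) ≈ 0.6181.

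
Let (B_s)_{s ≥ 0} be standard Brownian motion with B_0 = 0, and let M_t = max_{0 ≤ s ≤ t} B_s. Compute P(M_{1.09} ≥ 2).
P(M_{1.09} ≥ 2) = 2·P(B_{1.09} ≥ 2) = 2(1 − Φ(2/√1.09)) ≈ 0.0554

By the reflection principle for Brownian motion, P(M_t ≥ a) = 2 · P(B_t ≥ a) for a ≥ 0. Since B_t ~ N(0, t), P(B_t ≥ 2) = 1 − Φ(2/√t) = 1 − Φ(2/√1.09) = 1 − Φ(1.9157). So
  P(M_{1.09} ≥ 2) = 2(1 − Φ(1.9157)) ≈ 0.0554.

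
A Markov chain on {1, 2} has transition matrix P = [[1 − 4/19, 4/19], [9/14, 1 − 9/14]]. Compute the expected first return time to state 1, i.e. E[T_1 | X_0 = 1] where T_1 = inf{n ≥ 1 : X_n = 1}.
E[T_1 | X_0 = 1] = 1/π_1 = 227/171

For an irreducible recurrent Markov chain with stationary distribution π, E[T_i | X_0 = i] = 1/π_i (Kac's formula). Here π_1 = (9/14)/(4/19 + 9/14) = (9/14)/(227/266) = 171/227, so E[T_1 | X_0 = 1] = 1/π_1 = (4/19 + 9/14)/(9/14) = (227/266)/(9/14) = 227/171.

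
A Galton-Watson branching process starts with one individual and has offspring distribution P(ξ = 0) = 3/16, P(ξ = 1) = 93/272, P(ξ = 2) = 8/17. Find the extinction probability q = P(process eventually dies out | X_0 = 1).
q = 51/128

The pgf is f(s) = 3/16 + 93/272·s + 8/17·s². The extinction probability q is the smallest fixed point of f in [0, 1]. Setting s = f(s):
  8/17·s² + (93/272 − 1)·s + 3/16 = 0
  8/17·s² − (3/16 + 8/17)·s + 3/16 = 0
which factors as (s − 1)·(8/17·s − 3/16) = 0, giving roots s = 1 and s = (3/16)/(8/17) = 51/128.
Mean offspring μ = 93/272 + 2·8/17 = 349/272 > 1 (supercritical), so q < 1. The extinction probability is the smaller root: q = (3/16)/(8/17) = 51/128.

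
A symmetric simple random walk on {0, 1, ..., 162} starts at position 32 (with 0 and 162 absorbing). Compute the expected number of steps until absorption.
E[τ | X_0 = 32] = 4160

Let v_k = E[τ | X_0 = k]. Boundary: v_0 = v_162 = 0. Recurrence: v_k = 1 + (v_{k-1} + v_{k+1})/2 for 1 ≤ k ≤ 161. The particular solution to v_k − (v_{k-1} + v_{k+1})/2 = 1 is v_k = −k^2. Adding homogeneous solution A + B k and matching boundaries gives v_k = k (162 − k). Substituting k = 32: v_32 = 32 · 130 = 4160.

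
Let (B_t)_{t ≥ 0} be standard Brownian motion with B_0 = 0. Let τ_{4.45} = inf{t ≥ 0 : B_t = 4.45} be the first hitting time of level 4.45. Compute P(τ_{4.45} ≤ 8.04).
P(τ_{4.45} ≤ 8.04) = 2(1 − Φ(4.45/√8.04)) = 2(1 − Φ(1.5694)) ≈ 0.1166

By the reflection principle for standard BM, P(τ_b ≤ t) = 2 · P(B_t ≥ b). Since B_t ~ N(0, t), P(B_t ≥ 4.45) = 1 − Φ(4.45/√t) = 1 − Φ(4.45/√8.04) = 1 − Φ(1.5694) ≈ 0.05828. Doubling: P(τ_{4.45} ≤ 8.04) ≈ 2 · 0.05828 = 0.11656 ≈ 0.1166.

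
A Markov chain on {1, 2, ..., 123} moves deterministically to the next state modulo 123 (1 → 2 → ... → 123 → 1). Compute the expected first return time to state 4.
E[T_4 | X_0 = 4] = 123

The chain cycles deterministically, so starting at state 4 it returns in exactly 123 steps. Equivalently, the stationary distribution is uniform π_j = 1/123 for every state j, so by Kac's formula E[T_4] = 1/π_4 = 123.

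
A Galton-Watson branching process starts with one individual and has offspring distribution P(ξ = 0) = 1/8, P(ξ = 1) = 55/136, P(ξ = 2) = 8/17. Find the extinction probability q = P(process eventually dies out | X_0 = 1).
q = 17/64

The pgf is f(s) = 1/8 + 55/136·s + 8/17·s². The extinction probability q is the smallest fixed point of f in [0, 1]. Setting s = f(s):
  8/17·s² + (55/136 − 1)·s + 1/8 = 0
  8/17·s² − (1/8 + 8/17)·s + 1/8 = 0
which factors as (s − 1)·(8/17·s − 1/8) = 0, giving roots s = 1 and s = (1/8)/(8/17) = 17/64.
Mean offspring μ = 55/136 + 2·8/17 = 183/136 > 1 (supercritical), so q < 1. The extinction probability is the smaller root: q = (1/8)/(8/17) = 17/64.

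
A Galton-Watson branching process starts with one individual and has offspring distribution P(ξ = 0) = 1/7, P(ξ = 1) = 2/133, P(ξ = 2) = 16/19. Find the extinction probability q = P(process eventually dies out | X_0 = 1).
q = 19/112

The pgf is f(s) = 1/7 + 2/133·s + 16/19·s². The extinction probability q is the smallest fixed point of f in [0, 1]. Setting s = f(s):
  16/19·s² + (2/133 − 1)·s + 1/7 = 0
  16/19·s² − (1/7 + 16/19)·s + 1/7 = 0
which factors as (s − 1)·(16/19·s − 1/7) = 0, giving roots s = 1 and s = (1/7)/(16/19) = 19/112.
Mean offspring μ = 2/133 + 2·16/19 = 226/133 > 1 (supercritical), so q < 1. The extinction probability is the smaller root: q = (1/7)/(16/19) = 19/112.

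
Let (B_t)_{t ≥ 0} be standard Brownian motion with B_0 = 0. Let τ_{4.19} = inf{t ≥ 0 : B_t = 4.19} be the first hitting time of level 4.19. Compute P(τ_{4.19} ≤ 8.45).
P(τ_{4.19} ≤ 8.45) = 2(1 − Φ(4.19/√8.45)) = 2(1 − Φ(1.4414)) ≈ 0.1495

By the reflection principle for standard BM, P(τ_b ≤ t) = 2 · P(B_t ≥ b). Since B_t ~ N(0, t), P(B_t ≥ 4.19) = 1 − Φ(4.19/√t) = 1 − Φ(4.19/√8.45) = 1 − Φ(1.4414) ≈ 0.07474. Doubling: P(τ_{4.19} ≤ 8.45) ≈ 2 · 0.07474 = 0.14948 ≈ 0.1495.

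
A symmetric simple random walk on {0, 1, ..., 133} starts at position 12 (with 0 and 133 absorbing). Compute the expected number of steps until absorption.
E[τ | X_0 = 12] = 1452

Let v_k = E[τ | X_0 = k]. Boundary: v_0 = v_133 = 0. Recurrence: v_k = 1 + (v_{k-1} + v_{k+1})/2 for 1 ≤ k ≤ 132. The particular solution to v_k − (v_{k-1} + v_{k+1})/2 = 1 is v_k = −k^2. Adding homogeneous solution A + B k and matching boundaries gives v_k = k (133 − k). Substituting k = 12: v_12 = 12 · 121 = 1452.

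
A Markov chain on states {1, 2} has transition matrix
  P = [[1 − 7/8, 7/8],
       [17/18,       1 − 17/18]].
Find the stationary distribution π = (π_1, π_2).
π_1 = 68/131, π_2 = 63/131

Solve πP = π with π_1 + π_2 = 1. From πP = π: π_1 · (1 − 7/8) + π_2 · 17/18 = π_1 ⇒ π_2 · 17/18 = π_1 · 7/8 ⇒ π_2/π_1 = (7/8)/(17/18) = 63/68. Together with π_1 + π_2 = 1:
  π_1 = (17/18)/(7/8 + 17/18) = (17/18)/(131/72) = 68/131,
  π_2 = (7/8)/(7/8 + 17/18) = (7/8)/(131/72) = 63/131.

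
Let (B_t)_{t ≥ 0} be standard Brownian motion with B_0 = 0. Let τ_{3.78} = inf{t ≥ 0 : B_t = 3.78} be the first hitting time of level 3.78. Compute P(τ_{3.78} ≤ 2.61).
P(τ_{3.78} ≤ 2.61) = 2(1 − Φ(3.78/√2.61)) = 2(1 − Φ(2.3398)) ≈ 0.0193

By the reflection principle for standard BM, P(τ_b ≤ t) = 2 · P(B_t ≥ b). Since B_t ~ N(0, t), P(B_t ≥ 3.78) = 1 − Φ(3.78/√t) = 1 − Φ(3.78/√2.61) = 1 − Φ(2.3398) ≈ 0.00965. Doubling: P(τ_{3.78} ≤ 2.61) ≈ 2 · 0.00965 = 0.01930 ≈ 0.0193.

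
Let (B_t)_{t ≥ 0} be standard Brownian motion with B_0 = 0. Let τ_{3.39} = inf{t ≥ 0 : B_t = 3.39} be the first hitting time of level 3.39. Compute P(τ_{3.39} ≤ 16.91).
P(τ_{3.39} ≤ 16.91) = 2(1 − Φ(3.39/√16.91)) = 2(1 − Φ(0.8244)) ≈ 0.4097

By the reflection principle for standard BM, P(τ_b ≤ t) = 2 · P(B_t ≥ b). Since B_t ~ N(0, t), P(B_t ≥ 3.39) = 1 − Φ(3.39/√t) = 1 − Φ(3.39/√16.91) = 1 − Φ(0.8244) ≈ 0.20486. Doubling: P(τ_{3.39} ≤ 16.91) ≈ 2 · 0.20486 = 0.40972 ≈ 0.4097.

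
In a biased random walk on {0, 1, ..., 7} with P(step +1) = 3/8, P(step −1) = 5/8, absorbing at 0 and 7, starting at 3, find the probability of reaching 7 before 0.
P(hit 7 before 0) = (1 − (5/3)^3) / (1 − (5/3)^7) = 3969/37969

Let u_k denote P(reach 7 before 0 | start at k). Boundary: u_0 = 0, u_7 = 1. Recurrence: u_k = 3/8·u_{k+1} + 5/8·u_{k-1} for 1 ≤ k ≤ 6. Try u_k = A + B·r^k with r = q/p = (5/8)/(3/8) = 5/3. Substitution satisfies the recurrence; boundary conditions give:
  u_k = (1 − r^k) / (1 − r^N) = (1 − (5/3)^3) / (1 − (5/3)^7) = 3969/37969.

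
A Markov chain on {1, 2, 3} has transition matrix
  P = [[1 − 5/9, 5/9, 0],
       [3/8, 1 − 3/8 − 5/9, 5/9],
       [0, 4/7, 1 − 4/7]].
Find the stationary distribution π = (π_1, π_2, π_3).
π = (243/953, 360/953, 350/953)

This is a birth-death chain on three states, which satisfies detailed balance: π_1 · P_{12} = π_2 · P_{21} and π_2 · P_{23} = π_3 · P_{32}.
From π_1 · 5/9 = π_2 · 3/8: π_2/π_1 = (5/9)/(3/8) = 40/27.
From π_2 · 5/9 = π_3 · 4/7: π_3/π_2 = (5/9)/(4/7) = 35/36.
Take π_1 proportional to 1; then unnormalized π = (1, 40/27, 350/243). Normalize by dividing by the sum 953/243:
  π = (243/953, 360/953, 350/953).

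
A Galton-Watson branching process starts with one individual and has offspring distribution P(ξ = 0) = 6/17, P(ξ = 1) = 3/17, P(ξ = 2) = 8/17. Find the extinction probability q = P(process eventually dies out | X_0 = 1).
q = 3/4

The pgf is f(s) = 6/17 + 3/17·s + 8/17·s². The extinction probability q is the smallest fixed point of f in [0, 1]. Setting s = f(s):
  8/17·s² + (3/17 − 1)·s + 6/17 = 0
  8/17·s² − (6/17 + 8/17)·s + 6/17 = 0
which factors as (s − 1)·(8/17·s − 6/17) = 0, giving roots s = 1 and s = (6/17)/(8/17) = 3/4.
Mean offspring μ = 3/17 + 2·8/17 = 19/17 > 1 (supercritical), so q < 1. The extinction probability is the smaller root: q = (6/17)/(8/17) = 3/4.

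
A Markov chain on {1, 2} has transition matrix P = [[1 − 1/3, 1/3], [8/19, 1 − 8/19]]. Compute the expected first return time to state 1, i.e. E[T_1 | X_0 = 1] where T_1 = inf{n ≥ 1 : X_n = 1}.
E[T_1 | X_0 = 1] = 1/π_1 = 43/24

For an irreducible recurrent Markov chain with stationary distribution π, E[T_i | X_0 = i] = 1/π_i (Kac's formula). Here π_1 = (8/19)/(1/3 + 8/19) = (8/19)/(43/57) = 24/43, so E[T_1 | X_0 = 1] = 1/π_1 = (1/3 + 8/19)/(8/19) = (43/57)/(8/19) = 43/24.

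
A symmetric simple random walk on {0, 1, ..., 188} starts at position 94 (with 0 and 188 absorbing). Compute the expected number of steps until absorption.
E[τ | X_0 = 94] = 8836

Let v_k = E[τ | X_0 = k]. Boundary: v_0 = v_188 = 0. Recurrence: v_k = 1 + (v_{k-1} + v_{k+1})/2 for 1 ≤ k ≤ 187. The particular solution to v_k − (v_{k-1} + v_{k+1})/2 = 1 is v_k = −k^2. Adding homogeneous solution A + B k and matching boundaries gives v_k = k (188 − k). Substituting k = 94: v_94 = 94 · 94 = 8836.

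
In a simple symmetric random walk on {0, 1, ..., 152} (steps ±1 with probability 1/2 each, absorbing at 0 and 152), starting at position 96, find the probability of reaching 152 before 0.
P(hit 152 before 0) = 96/152 = 12/19

Let u_k = P(hit 152 before 0 | start at k). Then u_0 = 0, u_152 = 1, and u_k = u_{k-1}/2 + u_{k+1}/2 for 1 ≤ k ≤ 151. This harmonic recurrence is solved by u_k = k/152, giving u_96 = 96/152 = 12/19.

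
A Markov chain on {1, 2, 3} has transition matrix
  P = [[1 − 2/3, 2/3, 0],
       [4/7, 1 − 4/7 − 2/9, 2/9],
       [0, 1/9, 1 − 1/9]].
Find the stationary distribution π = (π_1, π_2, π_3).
π = (2/9, 7/27, 14/27)

This is a birth-death chain on three states, which satisfies detailed balance: π_1 · P_{12} = π_2 · P_{21} and π_2 · P_{23} = π_3 · P_{32}.
From π_1 · 2/3 = π_2 · 4/7: π_2/π_1 = (2/3)/(4/7) = 7/6.
From π_2 · 2/9 = π_3 · 1/9: π_3/π_2 = (2/9)/(1/9) = 2.
Take π_1 proportional to 1; then unnormalized π = (1, 7/6, 7/3). Normalize by dividing by the sum 9/2:
  π = (2/9, 7/27, 14/27).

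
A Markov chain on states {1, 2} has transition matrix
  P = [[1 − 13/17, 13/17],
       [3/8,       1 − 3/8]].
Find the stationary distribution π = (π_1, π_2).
π_1 = 51/155, π_2 = 104/155

Solve πP = π with π_1 + π_2 = 1. From πP = π: π_1 · (1 − 13/17) + π_2 · 3/8 = π_1 ⇒ π_2 · 3/8 = π_1 · 13/17 ⇒ π_2/π_1 = (13/17)/(3/8) = 104/51. Together with π_1 + π_2 = 1:
  π_1 = (3/8)/(13/17 + 3/8) = (3/8)/(155/136) = 51/155,
  π_2 = (13/17)/(13/17 + 3/8) = (13/17)/(155/136) = 104/155.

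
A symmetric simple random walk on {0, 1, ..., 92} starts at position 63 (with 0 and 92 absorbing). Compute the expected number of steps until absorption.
E[τ | X_0 = 63] = 1827

Let v_k = E[τ | X_0 = k]. Boundary: v_0 = v_92 = 0. Recurrence: v_k = 1 + (v_{k-1} + v_{k+1})/2 for 1 ≤ k ≤ 91. The particular solution to v_k − (v_{k-1} + v_{k+1})/2 = 1 is v_k = −k^2. Adding homogeneous solution A + B k and matching boundaries gives v_k = k (92 − k). Substituting k = 63: v_63 = 63 · 29 = 1827.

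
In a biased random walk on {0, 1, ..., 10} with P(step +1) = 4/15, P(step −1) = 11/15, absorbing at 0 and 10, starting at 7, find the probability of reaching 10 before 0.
P(hit 10 before 0) = (1 − (11/4)^7) / (1 − (11/4)^10) = 178018624/3705196575

Let u_k denote P(reach 10 before 0 | start at k). Boundary: u_0 = 0, u_10 = 1. Recurrence: u_k = 4/15·u_{k+1} + 11/15·u_{k-1} for 1 ≤ k ≤ 9. Try u_k = A + B·r^k with r = q/p = (11/15)/(4/15) = 11/4. Substitution satisfies the recurrence; boundary conditions give:
  u_k = (1 − r^k) / (1 − r^N) = (1 − (11/4)^7) / (1 − (11/4)^10) = 178018624/3705196575.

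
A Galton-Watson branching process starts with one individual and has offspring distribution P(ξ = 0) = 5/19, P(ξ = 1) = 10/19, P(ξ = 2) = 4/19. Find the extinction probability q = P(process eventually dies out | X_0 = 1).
q = 1

Mean offspring μ = 0·5/19 + 1·10/19 + 2·4/19 = 18/19 ≤ 1. For μ ≤ 1 with offspring not concentrated at 1, the Galton-Watson process goes extinct almost surely, so q = 1.
(Algebraic check: The pgf is f(s) = 5/19 + 10/19·s + 4/19·s². The extinction probability q is the smallest fixed point of f in [0, 1]. Setting s = f(s):
  4/19·s² + (10/19 − 1)·s + 5/19 = 0
  4/19·s² − (5/19 + 4/19)·s + 5/19 = 0
which factors as (s − 1)·(4/19·s − 5/19) = 0, giving roots s = 1 and s = (5/19)/(4/19) = 5/4. Since 5/4 ≥ 1, the smallest root in [0, 1] is s = 1.)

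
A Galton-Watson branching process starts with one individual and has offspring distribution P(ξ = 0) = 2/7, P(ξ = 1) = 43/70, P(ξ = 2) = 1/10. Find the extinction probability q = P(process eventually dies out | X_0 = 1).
q = 1

Mean offspring μ = 0·2/7 + 1·43/70 + 2·1/10 = 57/70 ≤ 1. For μ ≤ 1 with offspring not concentrated at 1, the Galton-Watson process goes extinct almost surely, so q = 1.
(Algebraic check: The pgf is f(s) = 2/7 + 43/70·s + 1/10·s². The extinction probability q is the smallest fixed point of f in [0, 1]. Setting s = f(s):
  1/10·s² + (43/70 − 1)·s + 2/7 = 0
  1/10·s² − (2/7 + 1/10)·s + 2/7 = 0
which factors as (s − 1)·(1/10·s − 2/7) = 0, giving roots s = 1 and s = (2/7)/(1/10) = 20/7. Since 20/7 ≥ 1, the smallest root in [0, 1] is s = 1.)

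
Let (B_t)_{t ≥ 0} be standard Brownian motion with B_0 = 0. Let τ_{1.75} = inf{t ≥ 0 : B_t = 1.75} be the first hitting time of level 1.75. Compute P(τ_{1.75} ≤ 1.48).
P(τ_{1.75} ≤ 1.48) = 2(1 − Φ(1.75/√1.48)) = 2(1 − Φ(1.4385)) ≈ 0.1503

By the reflection principle for standard BM, P(τ_b ≤ t) = 2 · P(B_t ≥ b). Since B_t ~ N(0, t), P(B_t ≥ 1.75) = 1 − Φ(1.75/√t) = 1 − Φ(1.75/√1.48) = 1 − Φ(1.4385) ≈ 0.07515. Doubling: P(τ_{1.75} ≤ 1.48) ≈ 2 · 0.07515 = 0.15030 ≈ 0.1503.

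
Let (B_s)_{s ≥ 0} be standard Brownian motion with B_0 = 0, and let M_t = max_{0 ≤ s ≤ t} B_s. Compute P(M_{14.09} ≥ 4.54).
P(M_{14.09} ≥ 4.54) = 2·P(B_{14.09} ≥ 4.54) = 2(1 − Φ(4.54/√14.09)) ≈ 0.2265

By the reflection principle for Brownian motion, P(M_t ≥ a) = 2 · P(B_t ≥ a) for a ≥ 0. Since B_t ~ N(0, t), P(B_t ≥ 4.54) = 1 − Φ(4.54/√t) = 1 − Φ(4.54/√14.09) = 1 − Φ(1.2095). So
  P(M_{14.09} ≥ 4.54) = 2(1 − Φ(1.2095)) ≈ 0.2265.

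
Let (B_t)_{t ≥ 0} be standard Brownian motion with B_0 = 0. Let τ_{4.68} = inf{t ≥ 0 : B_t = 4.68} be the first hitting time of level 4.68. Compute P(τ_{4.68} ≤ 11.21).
P(τ_{4.68} ≤ 11.21) = 2(1 − Φ(4.68/√11.21)) = 2(1 − Φ(1.3978)) ≈ 0.1622

By the reflection principle for standard BM, P(τ_b ≤ t) = 2 · P(B_t ≥ b). Since B_t ~ N(0, t), P(B_t ≥ 4.68) = 1 − Φ(4.68/√t) = 1 − Φ(4.68/√11.21) = 1 − Φ(1.3978) ≈ 0.08109. Doubling: P(τ_{4.68} ≤ 11.21) ≈ 2 · 0.08109 = 0.16218 ≈ 0.1622.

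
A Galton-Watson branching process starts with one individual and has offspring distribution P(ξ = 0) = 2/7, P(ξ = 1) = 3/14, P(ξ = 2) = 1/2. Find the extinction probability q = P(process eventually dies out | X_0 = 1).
q = 4/7

The pgf is f(s) = 2/7 + 3/14·s + 1/2·s². The extinction probability q is the smallest fixed point of f in [0, 1]. Setting s = f(s):
  1/2·s² + (3/14 − 1)·s + 2/7 = 0
  1/2·s² − (2/7 + 1/2)·s + 2/7 = 0
which factors as (s − 1)·(1/2·s − 2/7) = 0, giving roots s = 1 and s = (2/7)/(1/2) = 4/7.
Mean offspring μ = 3/14 + 2·1/2 = 17/14 > 1 (supercritical), so q < 1. The extinction probability is the smaller root: q = (2/7)/(1/2) = 4/7.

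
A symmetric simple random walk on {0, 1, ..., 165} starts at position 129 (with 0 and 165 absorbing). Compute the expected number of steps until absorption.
E[τ | X_0 = 129] = 4644

Let v_k = E[τ | X_0 = k]. Boundary: v_0 = v_165 = 0. Recurrence: v_k = 1 + (v_{k-1} + v_{k+1})/2 for 1 ≤ k ≤ 164. The particular solution to v_k − (v_{k-1} + v_{k+1})/2 = 1 is v_k = −k^2. Adding homogeneous solution A + B k and matching boundaries gives v_k = k (165 − k). Substituting k = 129: v_129 = 129 · 36 = 4644.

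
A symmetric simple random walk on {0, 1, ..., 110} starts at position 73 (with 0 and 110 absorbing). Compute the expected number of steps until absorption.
E[τ | X_0 = 73] = 2701

Let v_k = E[τ | X_0 = k]. Boundary: v_0 = v_110 = 0. Recurrence: v_k = 1 + (v_{k-1} + v_{k+1})/2 for 1 ≤ k ≤ 109. The particular solution to v_k − (v_{k-1} + v_{k+1})/2 = 1 is v_k = −k^2. Adding homogeneous solution A + B k and matching boundaries gives v_k = k (110 − k). Substituting k = 73: v_73 = 73 · 37 = 2701.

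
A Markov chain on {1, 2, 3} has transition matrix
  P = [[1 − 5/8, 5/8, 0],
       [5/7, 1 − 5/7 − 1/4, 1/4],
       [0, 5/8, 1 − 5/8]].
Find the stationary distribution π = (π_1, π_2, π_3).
π = (40/89, 35/89, 14/89)

This is a birth-death chain on three states, which satisfies detailed balance: π_1 · P_{12} = π_2 · P_{21} and π_2 · P_{23} = π_3 · P_{32}.
From π_1 · 5/8 = π_2 · 5/7: π_2/π_1 = (5/8)/(5/7) = 7/8.
From π_2 · 1/4 = π_3 · 5/8: π_3/π_2 = (1/4)/(5/8) = 2/5.
Take π_1 proportional to 1; then unnormalized π = (1, 7/8, 7/20). Normalize by dividing by the sum 89/40:
  π = (40/89, 35/89, 14/89).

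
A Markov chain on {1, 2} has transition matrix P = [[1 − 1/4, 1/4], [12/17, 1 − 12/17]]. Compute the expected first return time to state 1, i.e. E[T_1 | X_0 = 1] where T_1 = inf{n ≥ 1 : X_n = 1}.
E[T_1 | X_0 = 1] = 1/π_1 = 65/48

For an irreducible recurrent Markov chain with stationary distribution π, E[T_i | X_0 = i] = 1/π_i (Kac's formula). Here π_1 = (12/17)/(1/4 + 12/17) = (12/17)/(65/68) = 48/65, so E[T_1 | X_0 = 1] = 1/π_1 = (1/4 + 12/17)/(12/17) = (65/68)/(12/17) = 65/48.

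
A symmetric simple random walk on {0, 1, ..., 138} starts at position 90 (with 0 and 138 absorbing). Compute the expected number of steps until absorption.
E[τ | X_0 = 90] = 4320

Let v_k = E[τ | X_0 = k]. Boundary: v_0 = v_138 = 0. Recurrence: v_k = 1 + (v_{k-1} + v_{k+1})/2 for 1 ≤ k ≤ 137. The particular solution to v_k − (v_{k-1} + v_{k+1})/2 = 1 is v_k = −k^2. Adding homogeneous solution A + B k and matching boundaries gives v_k = k (138 − k). Substituting k = 90: v_90 = 90 · 48 = 4320.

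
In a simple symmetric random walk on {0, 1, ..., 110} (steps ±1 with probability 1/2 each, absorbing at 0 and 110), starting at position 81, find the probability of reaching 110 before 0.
P(hit 110 before 0) = 81/110

Let u_k = P(hit 110 before 0 | start at k). Then u_0 = 0, u_110 = 1, and u_k = u_{k-1}/2 + u_{k+1}/2 for 1 ≤ k ≤ 109. This harmonic recurrence is solved by u_k = k/110, giving u_81 = 81/110.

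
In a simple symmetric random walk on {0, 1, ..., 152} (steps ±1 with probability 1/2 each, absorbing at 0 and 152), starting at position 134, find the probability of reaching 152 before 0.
P(hit 152 before 0) = 134/152 = 67/76

Let u_k = P(hit 152 before 0 | start at k). Then u_0 = 0, u_152 = 1, and u_k = u_{k-1}/2 + u_{k+1}/2 for 1 ≤ k ≤ 151. This harmonic recurrence is solved by u_k = k/152, giving u_134 = 134/152 = 67/76.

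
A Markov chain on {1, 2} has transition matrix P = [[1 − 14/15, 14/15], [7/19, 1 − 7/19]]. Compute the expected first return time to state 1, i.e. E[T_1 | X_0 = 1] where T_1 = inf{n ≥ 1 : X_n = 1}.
E[T_1 | X_0 = 1] = 1/π_1 = 53/15

For an irreducible recurrent Markov chain with stationary distribution π, E[T_i | X_0 = i] = 1/π_i (Kac's formula). Here π_1 = (7/19)/(14/15 + 7/19) = (7/19)/(371/285) = 15/53, so E[T_1 | X_0 = 1] = 1/π_1 = (14/15 + 7/19)/(7/19) = (371/285)/(7/19) = 53/15.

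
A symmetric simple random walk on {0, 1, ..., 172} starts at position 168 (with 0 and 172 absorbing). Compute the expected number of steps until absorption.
E[τ | X_0 = 168] = 672

Let v_k = E[τ | X_0 = k]. Boundary: v_0 = v_172 = 0. Recurrence: v_k = 1 + (v_{k-1} + v_{k+1})/2 for 1 ≤ k ≤ 171. The particular solution to v_k − (v_{k-1} + v_{k+1})/2 = 1 is v_k = −k^2. Adding homogeneous solution A + B k and matching boundaries gives v_k = k (172 − k). Substituting k = 168: v_168 = 168 · 4 = 672.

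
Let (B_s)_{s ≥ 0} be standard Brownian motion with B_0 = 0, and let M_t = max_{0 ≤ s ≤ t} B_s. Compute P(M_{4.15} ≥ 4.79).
P(M_{4.15} ≥ 4.79) = 2·P(B_{4.15} ≥ 4.79) = 2(1 − Φ(4.79/√4.15)) ≈ 0.0187

By the reflection principle for Brownian motion, P(M_t ≥ a) = 2 · P(B_t ≥ a) for a ≥ 0. Since B_t ~ N(0, t), P(B_t ≥ 4.79) = 1 − Φ(4.79/√t) = 1 − Φ(4.79/√4.15) = 1 − Φ(2.3513). So
  P(M_{4.15} ≥ 4.79) = 2(1 − Φ(2.3513)) ≈ 0.0187.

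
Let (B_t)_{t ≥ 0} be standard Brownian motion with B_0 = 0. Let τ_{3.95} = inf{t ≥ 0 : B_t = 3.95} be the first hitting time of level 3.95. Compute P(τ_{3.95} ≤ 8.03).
P(τ_{3.95} ≤ 8.03) = 2(1 − Φ(3.95/√8.03)) = 2(1 − Φ(1.3939)) ≈ 0.1633

By the reflection principle for standard BM, P(τ_b ≤ t) = 2 · P(B_t ≥ b). Since B_t ~ N(0, t), P(B_t ≥ 3.95) = 1 − Φ(3.95/√t) = 1 − Φ(3.95/√8.03) = 1 − Φ(1.3939) ≈ 0.08167. Doubling: P(τ_{3.95} ≤ 8.03) ≈ 2 · 0.08167 = 0.16334 ≈ 0.1633.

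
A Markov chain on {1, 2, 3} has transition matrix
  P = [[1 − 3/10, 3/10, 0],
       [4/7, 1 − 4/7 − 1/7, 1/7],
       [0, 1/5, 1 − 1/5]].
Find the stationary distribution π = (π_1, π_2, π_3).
π = (10/19, 21/76, 15/76)

This is a birth-death chain on three states, which satisfies detailed balance: π_1 · P_{12} = π_2 · P_{21} and π_2 · P_{23} = π_3 · P_{32}.
From π_1 · 3/10 = π_2 · 4/7: π_2/π_1 = (3/10)/(4/7) = 21/40.
From π_2 · 1/7 = π_3 · 1/5: π_3/π_2 = (1/7)/(1/5) = 5/7.
Take π_1 proportional to 1; then unnormalized π = (1, 21/40, 3/8). Normalize by dividing by the sum 19/10:
  π = (10/19, 21/76, 15/76).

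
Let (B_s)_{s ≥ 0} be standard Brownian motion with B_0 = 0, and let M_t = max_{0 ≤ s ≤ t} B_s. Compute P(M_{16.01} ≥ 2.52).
P(M_{16.01} ≥ 2.52) = 2·P(B_{16.01} ≥ 2.52) = 2(1 − Φ(2.52/√16.01)) ≈ 0.5288

By the reflection principle for Brownian motion, P(M_t ≥ a) = 2 · P(B_t ≥ a) for a ≥ 0. Since B_t ~ N(0, t), P(B_t ≥ 2.52) = 1 − Φ(2.52/√t) = 1 − Φ(2.52/√16.01) = 1 − Φ(0.6298). So
  P(M_{16.01} ≥ 2.52) = 2(1 − Φ(0.6298)) ≈ 0.5288.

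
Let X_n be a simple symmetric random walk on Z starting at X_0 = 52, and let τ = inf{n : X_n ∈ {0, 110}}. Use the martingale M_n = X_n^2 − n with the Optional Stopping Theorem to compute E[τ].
E[τ] = 3016

M_n = X_n^2 − n is a martingale (since E[X_{n+1}^2 | F_n] = X_n^2 + 1). By OST (τ has finite mean in a bounded region), E[M_τ] = E[M_0] = X_0^2 − 0 = 52^2 = 2704. Also E[M_τ] = E[X_τ^2] − E[τ]. The walk exits at 0 or 110, with P(hit 110 first) = 52/110, so E[X_τ^2] = 110^2 · 52/110 + 0 = 5720. Thus E[τ] = E[X_τ^2] − E[M_τ] = 5720 − 2704 = 3016 = 52(110 − 52) = 3016.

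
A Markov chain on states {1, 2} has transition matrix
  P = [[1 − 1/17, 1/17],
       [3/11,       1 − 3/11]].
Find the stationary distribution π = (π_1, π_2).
π_1 = 51/62, π_2 = 11/62

Solve πP = π with π_1 + π_2 = 1. From πP = π: π_1 · (1 − 1/17) + π_2 · 3/11 = π_1 ⇒ π_2 · 3/11 = π_1 · 1/17 ⇒ π_2/π_1 = (1/17)/(3/11) = 11/51. Together with π_1 + π_2 = 1:
  π_1 = (3/11)/(1/17 + 3/11) = (3/11)/(62/187) = 51/62,
  π_2 = (1/17)/(1/17 + 3/11) = (1/17)/(62/187) = 11/62.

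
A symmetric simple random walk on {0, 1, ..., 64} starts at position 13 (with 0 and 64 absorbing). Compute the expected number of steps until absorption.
E[τ | X_0 = 13] = 663

Let v_k = E[τ | X_0 = k]. Boundary: v_0 = v_64 = 0. Recurrence: v_k = 1 + (v_{k-1} + v_{k+1})/2 for 1 ≤ k ≤ 63. The particular solution to v_k − (v_{k-1} + v_{k+1})/2 = 1 is v_k = −k^2. Adding homogeneous solution A + B k and matching boundaries gives v_k = k (64 − k). Substituting k = 13: v_13 = 13 · 51 = 663.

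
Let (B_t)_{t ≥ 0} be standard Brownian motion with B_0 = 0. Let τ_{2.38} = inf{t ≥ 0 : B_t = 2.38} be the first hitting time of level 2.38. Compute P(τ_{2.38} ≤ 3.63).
P(τ_{2.38} ≤ 3.63) = 2(1 − Φ(2.38/√3.63)) = 2(1 − Φ(1.2492)) ≈ 0.2116

By the reflection principle for standard BM, P(τ_b ≤ t) = 2 · P(B_t ≥ b). Since B_t ~ N(0, t), P(B_t ≥ 2.38) = 1 − Φ(2.38/√t) = 1 − Φ(2.38/√3.63) = 1 − Φ(1.2492) ≈ 0.10580. Doubling: P(τ_{2.38} ≤ 3.63) ≈ 2 · 0.10580 = 0.21160 ≈ 0.2116.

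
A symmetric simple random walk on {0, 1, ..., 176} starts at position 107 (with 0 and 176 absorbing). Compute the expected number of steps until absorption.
E[τ | X_0 = 107] = 7383

Let v_k = E[τ | X_0 = k]. Boundary: v_0 = v_176 = 0. Recurrence: v_k = 1 + (v_{k-1} + v_{k+1})/2 for 1 ≤ k ≤ 175. The particular solution to v_k − (v_{k-1} + v_{k+1})/2 = 1 is v_k = −k^2. Adding homogeneous solution A + B k and matching boundaries gives v_k = k (176 − k). Substituting k = 107: v_107 = 107 · 69 = 7383.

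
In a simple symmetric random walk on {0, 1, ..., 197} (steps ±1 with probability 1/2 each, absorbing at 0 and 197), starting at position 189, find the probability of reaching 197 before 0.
P(hit 197 before 0) = 189/197

Let u_k = P(hit 197 before 0 | start at k). Then u_0 = 0, u_197 = 1, and u_k = u_{k-1}/2 + u_{k+1}/2 for 1 ≤ k ≤ 196. This harmonic recurrence is solved by u_k = k/197, giving u_189 = 189/197.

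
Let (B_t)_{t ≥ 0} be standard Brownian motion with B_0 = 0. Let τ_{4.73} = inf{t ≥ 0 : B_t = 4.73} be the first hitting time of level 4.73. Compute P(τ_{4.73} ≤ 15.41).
P(τ_{4.73} ≤ 15.41) = 2(1 − Φ(4.73/√15.41)) = 2(1 − Φ(1.2049)) ≈ 0.2282

By the reflection principle for standard BM, P(τ_b ≤ t) = 2 · P(B_t ≥ b). Since B_t ~ N(0, t), P(B_t ≥ 4.73) = 1 − Φ(4.73/√t) = 1 − Φ(4.73/√15.41) = 1 − Φ(1.2049) ≈ 0.11412. Doubling: P(τ_{4.73} ≤ 15.41) ≈ 2 · 0.11412 = 0.22824 ≈ 0.2282.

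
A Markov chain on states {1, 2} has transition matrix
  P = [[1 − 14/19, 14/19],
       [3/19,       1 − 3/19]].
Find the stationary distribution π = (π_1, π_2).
π_1 = 3/17, π_2 = 14/17

Solve πP = π with π_1 + π_2 = 1. From πP = π: π_1 · (1 − 14/19) + π_2 · 3/19 = π_1 ⇒ π_2 · 3/19 = π_1 · 14/19 ⇒ π_2/π_1 = (14/19)/(3/19) = 14/3. Together with π_1 + π_2 = 1:
  π_1 = (3/19)/(14/19 + 3/19) = (3/19)/(17/19) = 3/17,
  π_2 = (14/19)/(14/19 + 3/19) = (14/19)/(17/19) = 14/17.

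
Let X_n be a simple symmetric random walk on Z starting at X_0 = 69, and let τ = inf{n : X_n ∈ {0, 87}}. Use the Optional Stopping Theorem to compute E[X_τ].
E[X_τ] = 69

X_n is a martingale and τ is a bounded-mean stopping time (indeed τ is finite a.s. with bounded expectation since the walk is in a bounded region). By the OST, E[X_τ] = E[X_0] = 69. Equivalently: E[X_τ] = 87 · P(hit 87 first) + 0 · P(hit 0 first) = 87 · (69/87) = 69.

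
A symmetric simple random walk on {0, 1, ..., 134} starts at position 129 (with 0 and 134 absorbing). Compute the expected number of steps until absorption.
E[τ | X_0 = 129] = 645

Let v_k = E[τ | X_0 = k]. Boundary: v_0 = v_134 = 0. Recurrence: v_k = 1 + (v_{k-1} + v_{k+1})/2 for 1 ≤ k ≤ 133. The particular solution to v_k − (v_{k-1} + v_{k+1})/2 = 1 is v_k = −k^2. Adding homogeneous solution A + B k and matching boundaries gives v_k = k (134 − k). Substituting k = 129: v_129 = 129 · 5 = 645.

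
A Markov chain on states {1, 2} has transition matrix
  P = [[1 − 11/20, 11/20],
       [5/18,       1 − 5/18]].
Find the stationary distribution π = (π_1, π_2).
π_1 = 50/149, π_2 = 99/149

Solve πP = π with π_1 + π_2 = 1. From πP = π: π_1 · (1 − 11/20) + π_2 · 5/18 = π_1 ⇒ π_2 · 5/18 = π_1 · 11/20 ⇒ π_2/π_1 = (11/20)/(5/18) = 99/50. Together with π_1 + π_2 = 1:
  π_1 = (5/18)/(11/20 + 5/18) = (5/18)/(149/180) = 50/149,
  π_2 = (11/20)/(11/20 + 5/18) = (11/20)/(149/180) = 99/149.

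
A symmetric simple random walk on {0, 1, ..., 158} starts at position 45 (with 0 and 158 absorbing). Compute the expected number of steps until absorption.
E[τ | X_0 = 45] = 5085

Let v_k = E[τ | X_0 = k]. Boundary: v_0 = v_158 = 0. Recurrence: v_k = 1 + (v_{k-1} + v_{k+1})/2 for 1 ≤ k ≤ 157. The particular solution to v_k − (v_{k-1} + v_{k+1})/2 = 1 is v_k = −k^2. Adding homogeneous solution A + B k and matching boundaries gives v_k = k (158 − k). Substituting k = 45: v_45 = 45 · 113 = 5085.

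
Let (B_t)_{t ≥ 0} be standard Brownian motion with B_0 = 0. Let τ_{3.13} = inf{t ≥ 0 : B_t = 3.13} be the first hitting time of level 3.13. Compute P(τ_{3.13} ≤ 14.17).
P(τ_{3.13} ≤ 14.17) = 2(1 − Φ(3.13/√14.17)) = 2(1 − Φ(0.8315)) ≈ 0.4057

By the reflection principle for standard BM, P(τ_b ≤ t) = 2 · P(B_t ≥ b). Since B_t ~ N(0, t), P(B_t ≥ 3.13) = 1 − Φ(3.13/√t) = 1 − Φ(3.13/√14.17) = 1 − Φ(0.8315) ≈ 0.20285. Doubling: P(τ_{3.13} ≤ 14.17) ≈ 2 · 0.20285 = 0.40570 ≈ 0.4057.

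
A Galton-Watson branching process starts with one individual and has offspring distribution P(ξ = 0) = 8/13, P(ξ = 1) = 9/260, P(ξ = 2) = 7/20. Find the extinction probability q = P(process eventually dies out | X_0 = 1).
q = 1

Mean offspring μ = 0·8/13 + 1·9/260 + 2·7/20 = 191/260 ≤ 1. For μ ≤ 1 with offspring not concentrated at 1, the Galton-Watson process goes extinct almost surely, so q = 1.
(Algebraic check: The pgf is f(s) = 8/13 + 9/260·s + 7/20·s². The extinction probability q is the smallest fixed point of f in [0, 1]. Setting s = f(s):
  7/20·s² + (9/260 − 1)·s + 8/13 = 0
  7/20·s² − (8/13 + 7/20)·s + 8/13 = 0
which factors as (s − 1)·(7/20·s − 8/13) = 0, giving roots s = 1 and s = (8/13)/(7/20) = 160/91. Since 160/91 ≥ 1, the smallest root in [0, 1] is s = 1.)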